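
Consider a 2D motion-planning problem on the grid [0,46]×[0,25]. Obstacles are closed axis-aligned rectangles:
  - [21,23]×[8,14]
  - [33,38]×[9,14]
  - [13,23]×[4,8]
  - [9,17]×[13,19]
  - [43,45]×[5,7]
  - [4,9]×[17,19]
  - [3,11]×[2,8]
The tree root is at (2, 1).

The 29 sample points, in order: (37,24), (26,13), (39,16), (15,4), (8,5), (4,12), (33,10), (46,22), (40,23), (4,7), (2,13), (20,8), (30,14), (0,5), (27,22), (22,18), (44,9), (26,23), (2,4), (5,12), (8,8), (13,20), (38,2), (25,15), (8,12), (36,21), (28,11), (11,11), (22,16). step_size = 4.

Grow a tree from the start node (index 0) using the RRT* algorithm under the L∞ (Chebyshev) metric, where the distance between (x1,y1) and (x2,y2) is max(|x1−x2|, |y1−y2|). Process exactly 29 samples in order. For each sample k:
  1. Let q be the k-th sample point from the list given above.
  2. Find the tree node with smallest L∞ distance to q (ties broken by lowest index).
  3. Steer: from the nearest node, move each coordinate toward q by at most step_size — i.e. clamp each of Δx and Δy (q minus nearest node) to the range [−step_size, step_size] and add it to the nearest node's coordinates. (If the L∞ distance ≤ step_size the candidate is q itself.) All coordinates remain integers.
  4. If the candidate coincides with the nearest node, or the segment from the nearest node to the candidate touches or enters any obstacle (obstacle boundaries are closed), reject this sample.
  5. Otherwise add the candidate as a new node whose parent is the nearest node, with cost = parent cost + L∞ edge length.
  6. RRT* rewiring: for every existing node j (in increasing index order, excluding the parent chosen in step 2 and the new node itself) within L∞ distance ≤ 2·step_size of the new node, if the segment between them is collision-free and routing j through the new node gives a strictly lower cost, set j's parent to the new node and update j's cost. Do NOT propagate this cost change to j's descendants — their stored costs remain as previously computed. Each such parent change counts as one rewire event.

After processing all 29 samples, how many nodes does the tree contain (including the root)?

1. q=(37,24) nearest=0 d=35 new=(6,5) → blocked by [3,11]×[2,8], reject
2. q=(26,13) nearest=0 d=24 new=(6,5) → blocked by [3,11]×[2,8], reject
3. q=(39,16) nearest=0 d=37 new=(6,5) → blocked by [3,11]×[2,8], reject
4. q=(15,4) nearest=0 d=13 new=(6,4) → blocked by [3,11]×[2,8], reject
5. q=(8,5) nearest=0 d=6 new=(6,5) → blocked by [3,11]×[2,8], reject
6. q=(4,12) nearest=0 d=11 new=(4,5) → blocked by [3,11]×[2,8], reject
7. q=(33,10) nearest=0 d=31 new=(6,5) → blocked by [3,11]×[2,8], reject
8. q=(46,22) nearest=0 d=44 new=(6,5) → blocked by [3,11]×[2,8], reject
9. q=(40,23) nearest=0 d=38 new=(6,5) → blocked by [3,11]×[2,8], reject
10. q=(4,7) nearest=0 d=6 new=(4,5) → blocked by [3,11]×[2,8], reject
11. q=(2,13) nearest=0 d=12 new=(2,5) → add node 1 parent=0 cost=4
12. q=(20,8) nearest=0 d=18 new=(6,5) → blocked by [3,11]×[2,8], reject
13. q=(30,14) nearest=0 d=28 new=(6,5) → blocked by [3,11]×[2,8], reject
14. q=(0,5) nearest=1 d=2 new=(0,5) → add node 2 parent=1 cost=6
15. q=(27,22) nearest=0 d=25 new=(6,5) → blocked by [3,11]×[2,8], reject
16. q=(22,18) nearest=0 d=20 new=(6,5) → blocked by [3,11]×[2,8], reject
17. q=(44,9) nearest=0 d=42 new=(6,5) → blocked by [3,11]×[2,8], reject
18. q=(26,23) nearest=0 d=24 new=(6,5) → blocked by [3,11]×[2,8], reject
19. q=(2,4) nearest=1 d=1 new=(2,4) → add node 3 parent=1 cost=5
20. q=(5,12) nearest=1 d=7 new=(5,9) → blocked by [3,11]×[2,8], reject
21. q=(8,8) nearest=1 d=6 new=(6,8) → blocked by [3,11]×[2,8], reject
22. q=(13,20) nearest=1 d=15 new=(6,9) → blocked by [3,11]×[2,8], reject
23. q=(38,2) nearest=0 d=36 new=(6,2) → blocked by [3,11]×[2,8], reject
24. q=(25,15) nearest=0 d=23 new=(6,5) → blocked by [3,11]×[2,8], reject
25. q=(8,12) nearest=1 d=7 new=(6,9) → blocked by [3,11]×[2,8], reject
26. q=(36,21) nearest=0 d=34 new=(6,5) → blocked by [3,11]×[2,8], reject
27. q=(28,11) nearest=0 d=26 new=(6,5) → blocked by [3,11]×[2,8], reject
28. q=(11,11) nearest=1 d=9 new=(6,9) → blocked by [3,11]×[2,8], reject
29. q=(22,16) nearest=0 d=20 new=(6,5) → blocked by [3,11]×[2,8], reject

Node count: 4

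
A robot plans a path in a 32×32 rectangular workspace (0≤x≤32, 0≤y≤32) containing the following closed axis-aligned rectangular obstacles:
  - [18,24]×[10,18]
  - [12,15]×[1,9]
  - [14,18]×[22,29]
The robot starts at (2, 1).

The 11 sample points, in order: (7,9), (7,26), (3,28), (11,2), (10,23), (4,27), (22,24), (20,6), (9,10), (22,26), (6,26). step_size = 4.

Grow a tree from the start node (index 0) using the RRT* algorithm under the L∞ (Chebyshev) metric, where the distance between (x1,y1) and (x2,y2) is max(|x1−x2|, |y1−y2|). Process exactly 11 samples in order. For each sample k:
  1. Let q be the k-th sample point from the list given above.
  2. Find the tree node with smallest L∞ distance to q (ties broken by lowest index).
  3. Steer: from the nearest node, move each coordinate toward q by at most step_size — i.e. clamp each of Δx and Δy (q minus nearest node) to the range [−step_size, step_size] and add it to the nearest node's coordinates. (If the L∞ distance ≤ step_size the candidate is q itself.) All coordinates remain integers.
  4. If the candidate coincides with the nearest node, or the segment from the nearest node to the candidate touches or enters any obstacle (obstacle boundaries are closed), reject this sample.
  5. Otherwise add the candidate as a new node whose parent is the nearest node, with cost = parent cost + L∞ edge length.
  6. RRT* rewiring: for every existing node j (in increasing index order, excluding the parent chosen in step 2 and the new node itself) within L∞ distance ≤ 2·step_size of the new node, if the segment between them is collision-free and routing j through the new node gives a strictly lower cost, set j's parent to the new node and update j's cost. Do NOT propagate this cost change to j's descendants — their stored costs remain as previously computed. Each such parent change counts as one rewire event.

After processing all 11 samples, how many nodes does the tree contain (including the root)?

Node count: 11

1. q=(7,9) nearest=0 d=8 new=(6,5) → add node 1 parent=0 cost=4
2. q=(7,26) nearest=1 d=21 new=(7,9) → add node 2 parent=1 cost=8
3. q=(3,28) nearest=2 d=19 new=(3,13) → add node 3 parent=2 cost=12
4. q=(11,2) nearest=1 d=5 new=(10,2) → add node 4 parent=1 cost=8
5. q=(10,23) nearest=3 d=10 new=(7,17) → add node 5 parent=3 cost=16
6. q=(4,27) nearest=5 d=10 new=(4,21) → add node 6 parent=5 cost=20
7. q=(22,24) nearest=2 d=15 new=(11,13) → add node 7 parent=2 cost=12
8. q=(20,6) nearest=7 d=9 new=(15,9) → blocked by [12,15]×[1,9], reject
9. q=(9,10) nearest=2 d=2 new=(9,10) → add node 8 parent=2 cost=10
10. q=(22,26) nearest=7 d=13 new=(15,17) → add node 9 parent=7 cost=16
11. q=(6,26) nearest=6 d=5 new=(6,25) → add node 10 parent=6 cost=24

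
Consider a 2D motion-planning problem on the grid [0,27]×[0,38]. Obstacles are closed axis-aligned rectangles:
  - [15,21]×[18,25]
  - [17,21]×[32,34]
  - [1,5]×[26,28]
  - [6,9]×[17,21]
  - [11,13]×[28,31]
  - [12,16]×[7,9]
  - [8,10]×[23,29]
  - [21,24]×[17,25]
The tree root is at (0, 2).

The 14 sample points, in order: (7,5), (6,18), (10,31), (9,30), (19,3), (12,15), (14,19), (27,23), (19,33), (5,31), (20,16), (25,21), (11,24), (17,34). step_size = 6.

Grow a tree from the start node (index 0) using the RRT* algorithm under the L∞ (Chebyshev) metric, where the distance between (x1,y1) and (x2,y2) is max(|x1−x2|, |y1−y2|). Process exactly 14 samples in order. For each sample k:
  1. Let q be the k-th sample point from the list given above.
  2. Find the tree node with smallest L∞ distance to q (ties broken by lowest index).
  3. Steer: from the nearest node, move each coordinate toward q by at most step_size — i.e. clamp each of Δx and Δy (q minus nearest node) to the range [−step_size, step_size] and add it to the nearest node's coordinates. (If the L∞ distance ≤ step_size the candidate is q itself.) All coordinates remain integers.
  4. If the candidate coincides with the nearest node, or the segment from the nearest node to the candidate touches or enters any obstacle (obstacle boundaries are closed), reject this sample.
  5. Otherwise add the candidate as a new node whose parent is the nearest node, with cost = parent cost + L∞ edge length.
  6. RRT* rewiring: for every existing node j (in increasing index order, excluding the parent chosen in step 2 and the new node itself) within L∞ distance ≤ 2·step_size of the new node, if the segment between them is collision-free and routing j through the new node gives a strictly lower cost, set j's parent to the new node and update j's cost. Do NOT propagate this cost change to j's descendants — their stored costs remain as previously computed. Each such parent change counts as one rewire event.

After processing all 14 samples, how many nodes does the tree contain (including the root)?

1. q=(7,5) nearest=0 d=7 new=(6,5) → add node 1 parent=0 cost=6
2. q=(6,18) nearest=1 d=13 new=(6,11) → add node 2 parent=1 cost=12
3. q=(10,31) nearest=2 d=20 new=(10,17) → add node 3 parent=2 cost=18
4. q=(9,30) nearest=3 d=13 new=(9,23) → blocked by [8,10]×[23,29], reject
5. q=(19,3) nearest=1 d=13 new=(12,3) → add node 4 parent=1 cost=12
6. q=(12,15) nearest=3 d=2 new=(12,15) → add node 5 parent=3 cost=20
7. q=(14,19) nearest=3 d=4 new=(14,19) → add node 6 parent=3 cost=22
8. q=(27,23) nearest=6 d=13 new=(20,23) → blocked by [15,21]×[18,25], reject
9. q=(19,33) nearest=6 d=14 new=(19,25) → blocked by [15,21]×[18,25], reject
10. q=(5,31) nearest=6 d=12 new=(8,25) → blocked by [8,10]×[23,29], reject
11. q=(20,16) nearest=6 d=6 new=(20,16) → blocked by [15,21]×[18,25], reject
12. q=(25,21) nearest=6 d=11 new=(20,21) → blocked by [15,21]×[18,25], reject
13. q=(11,24) nearest=6 d=5 new=(11,24) → add node 7 parent=6 cost=27
14. q=(17,34) nearest=7 d=10 new=(17,30) → add node 8 parent=7 cost=33

Node count: 9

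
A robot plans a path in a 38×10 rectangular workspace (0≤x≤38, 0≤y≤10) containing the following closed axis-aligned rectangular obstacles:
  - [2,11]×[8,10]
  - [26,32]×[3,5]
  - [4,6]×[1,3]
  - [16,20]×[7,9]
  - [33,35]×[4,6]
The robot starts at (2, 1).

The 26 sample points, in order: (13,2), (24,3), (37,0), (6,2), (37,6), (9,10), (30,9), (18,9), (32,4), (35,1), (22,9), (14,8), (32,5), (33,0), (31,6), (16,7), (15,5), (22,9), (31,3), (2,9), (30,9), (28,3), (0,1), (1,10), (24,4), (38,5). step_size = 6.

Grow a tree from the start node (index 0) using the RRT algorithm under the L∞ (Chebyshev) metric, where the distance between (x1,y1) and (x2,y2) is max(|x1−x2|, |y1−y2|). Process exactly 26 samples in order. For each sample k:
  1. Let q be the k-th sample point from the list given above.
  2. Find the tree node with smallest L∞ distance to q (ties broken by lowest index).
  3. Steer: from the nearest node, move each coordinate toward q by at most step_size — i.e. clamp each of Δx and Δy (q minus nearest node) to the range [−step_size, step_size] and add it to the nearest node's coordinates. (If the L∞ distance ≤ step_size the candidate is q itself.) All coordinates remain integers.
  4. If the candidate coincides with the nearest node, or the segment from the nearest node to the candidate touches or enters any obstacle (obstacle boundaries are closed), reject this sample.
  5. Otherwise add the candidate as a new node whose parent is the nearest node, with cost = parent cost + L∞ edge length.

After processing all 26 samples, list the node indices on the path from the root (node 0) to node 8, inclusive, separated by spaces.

1. q=(13,2) nearest=0 d=11 new=(8,2) → blocked by [4,6]×[1,3], reject
2. q=(24,3) nearest=0 d=22 new=(8,3) → blocked by [4,6]×[1,3], reject
3. q=(37,0) nearest=0 d=35 new=(8,0) → add node 1 parent=0 cost=6
4. q=(6,2) nearest=1 d=2 new=(6,2) → blocked by [4,6]×[1,3], reject
5. q=(37,6) nearest=1 d=29 new=(14,6) → add node 2 parent=1 cost=12
6. q=(9,10) nearest=2 d=5 new=(9,10) → blocked by [2,11]×[8,10], reject
7. q=(30,9) nearest=2 d=16 new=(20,9) → blocked by [16,20]×[7,9], reject
8. q=(18,9) nearest=2 d=4 new=(18,9) → blocked by [16,20]×[7,9], reject
9. q=(32,4) nearest=2 d=18 new=(20,4) → add node 3 parent=2 cost=18
10. q=(35,1) nearest=3 d=15 new=(26,1) → add node 4 parent=3 cost=24
11. q=(22,9) nearest=3 d=5 new=(22,9) → add node 5 parent=3 cost=23
12. q=(14,8) nearest=2 d=2 new=(14,8) → add node 6 parent=2 cost=14
13. q=(32,5) nearest=4 d=6 new=(32,5) → blocked by [26,32]×[3,5], reject
14. q=(33,0) nearest=4 d=7 new=(32,0) → add node 7 parent=4 cost=30
15. q=(31,6) nearest=4 d=5 new=(31,6) → blocked by [26,32]×[3,5], reject
16. q=(16,7) nearest=2 d=2 new=(16,7) → blocked by [16,20]×[7,9], reject
17. q=(15,5) nearest=2 d=1 new=(15,5) → add node 8 parent=2 cost=13
18. q=(22,9) nearest=5 d=0 → coincident, reject
19. q=(31,3) nearest=7 d=3 new=(31,3) → blocked by [26,32]×[3,5], reject
20. q=(2,9) nearest=0 d=8 new=(2,7) → add node 9 parent=0 cost=6
21. q=(30,9) nearest=4 d=8 new=(30,7) → blocked by [26,32]×[3,5], reject
22. q=(28,3) nearest=4 d=2 new=(28,3) → blocked by [26,32]×[3,5], reject
23. q=(0,1) nearest=0 d=2 new=(0,1) → add node 10 parent=0 cost=2
24. q=(1,10) nearest=9 d=3 new=(1,10) → add node 11 parent=9 cost=9
25. q=(24,4) nearest=4 d=3 new=(24,4) → add node 12 parent=4 cost=27
26. q=(38,5) nearest=7 d=6 new=(38,5) → add node 13 parent=7 cost=36

Path: 0 1 2 8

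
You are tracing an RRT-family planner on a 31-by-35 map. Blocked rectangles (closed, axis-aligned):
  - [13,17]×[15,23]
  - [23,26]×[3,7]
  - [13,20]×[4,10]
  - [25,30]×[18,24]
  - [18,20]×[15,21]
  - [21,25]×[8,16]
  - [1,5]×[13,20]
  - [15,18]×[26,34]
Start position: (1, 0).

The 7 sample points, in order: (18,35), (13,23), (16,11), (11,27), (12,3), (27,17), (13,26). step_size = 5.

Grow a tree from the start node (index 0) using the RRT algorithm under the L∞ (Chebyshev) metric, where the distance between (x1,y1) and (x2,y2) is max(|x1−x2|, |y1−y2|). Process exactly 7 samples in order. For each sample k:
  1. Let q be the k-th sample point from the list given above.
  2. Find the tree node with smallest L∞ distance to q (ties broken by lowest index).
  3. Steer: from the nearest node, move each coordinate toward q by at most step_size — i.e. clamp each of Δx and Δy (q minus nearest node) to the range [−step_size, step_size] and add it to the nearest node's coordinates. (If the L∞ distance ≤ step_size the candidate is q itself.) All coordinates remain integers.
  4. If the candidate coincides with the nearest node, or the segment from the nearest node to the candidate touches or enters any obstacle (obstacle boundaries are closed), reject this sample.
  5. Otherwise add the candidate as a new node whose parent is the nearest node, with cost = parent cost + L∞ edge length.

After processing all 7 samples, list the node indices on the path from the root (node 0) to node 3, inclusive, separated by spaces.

1. q=(18,35) nearest=0 d=35 new=(6,5) → add node 1 parent=0 cost=5
2. q=(13,23) nearest=1 d=18 new=(11,10) → add node 2 parent=1 cost=10
3. q=(16,11) nearest=2 d=5 new=(16,11) → add node 3 parent=2 cost=15
4. q=(11,27) nearest=3 d=16 new=(11,16) → add node 4 parent=3 cost=20
5. q=(12,3) nearest=1 d=6 new=(11,3) → add node 5 parent=1 cost=10
6. q=(27,17) nearest=3 d=11 new=(21,16) → blocked by [18,20]×[15,21], reject
7. q=(13,26) nearest=4 d=10 new=(13,21) → blocked by [13,17]×[15,23], reject

Path: 0 1 2 3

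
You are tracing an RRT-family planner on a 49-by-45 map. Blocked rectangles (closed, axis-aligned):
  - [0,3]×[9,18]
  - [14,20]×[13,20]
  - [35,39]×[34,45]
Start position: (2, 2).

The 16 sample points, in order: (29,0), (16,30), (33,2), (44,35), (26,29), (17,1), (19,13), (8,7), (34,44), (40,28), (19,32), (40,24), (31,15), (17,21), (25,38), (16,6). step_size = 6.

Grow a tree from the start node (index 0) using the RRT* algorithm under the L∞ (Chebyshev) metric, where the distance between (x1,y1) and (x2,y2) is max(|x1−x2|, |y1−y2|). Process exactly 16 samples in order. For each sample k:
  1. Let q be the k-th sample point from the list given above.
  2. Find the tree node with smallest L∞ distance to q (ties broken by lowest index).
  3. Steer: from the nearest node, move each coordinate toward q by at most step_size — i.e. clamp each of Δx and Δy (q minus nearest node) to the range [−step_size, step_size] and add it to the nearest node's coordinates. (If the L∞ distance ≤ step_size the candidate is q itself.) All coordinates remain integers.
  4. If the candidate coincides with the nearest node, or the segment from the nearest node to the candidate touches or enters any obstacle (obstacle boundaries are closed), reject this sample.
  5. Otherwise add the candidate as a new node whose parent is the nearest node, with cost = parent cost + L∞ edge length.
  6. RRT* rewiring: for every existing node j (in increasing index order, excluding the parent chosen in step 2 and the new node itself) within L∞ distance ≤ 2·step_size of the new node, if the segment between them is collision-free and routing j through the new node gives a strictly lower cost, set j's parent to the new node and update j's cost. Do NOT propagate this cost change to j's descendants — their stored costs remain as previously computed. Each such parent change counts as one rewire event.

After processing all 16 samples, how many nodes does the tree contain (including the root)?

Node count: 12

1. q=(29,0) nearest=0 d=27 new=(8,0) → add node 1 parent=0 cost=6
2. q=(16,30) nearest=0 d=28 new=(8,8) → add node 2 parent=0 cost=6
3. q=(33,2) nearest=1 d=25 new=(14,2) → add node 3 parent=1 cost=12
4. q=(44,35) nearest=3 d=33 new=(20,8) → add node 4 parent=3 cost=18
5. q=(26,29) nearest=2 d=21 new=(14,14) → blocked by [14,20]×[13,20], reject
6. q=(17,1) nearest=3 d=3 new=(17,1) → add node 5 parent=3 cost=15
7. q=(19,13) nearest=4 d=5 new=(19,13) → blocked by [14,20]×[13,20], reject
8. q=(8,7) nearest=2 d=1 new=(8,7) → add node 6 parent=2 cost=7
9. q=(34,44) nearest=2 d=36 new=(14,14) → blocked by [14,20]×[13,20], reject
10. q=(40,28) nearest=4 d=20 new=(26,14) → add node 7 parent=4 cost=24
11. q=(19,32) nearest=7 d=18 new=(20,20) → blocked by [14,20]×[13,20], reject
12. q=(40,24) nearest=7 d=14 new=(32,20) → add node 8 parent=7 cost=30
13. q=(31,15) nearest=7 d=5 new=(31,15) → add node 9 parent=7 cost=29
14. q=(17,21) nearest=7 d=9 new=(20,20) → blocked by [14,20]×[13,20], reject
15. q=(25,38) nearest=8 d=18 new=(26,26) → add node 10 parent=8 cost=36
16. q=(16,6) nearest=3 d=4 new=(16,6) → add node 11 parent=3 cost=16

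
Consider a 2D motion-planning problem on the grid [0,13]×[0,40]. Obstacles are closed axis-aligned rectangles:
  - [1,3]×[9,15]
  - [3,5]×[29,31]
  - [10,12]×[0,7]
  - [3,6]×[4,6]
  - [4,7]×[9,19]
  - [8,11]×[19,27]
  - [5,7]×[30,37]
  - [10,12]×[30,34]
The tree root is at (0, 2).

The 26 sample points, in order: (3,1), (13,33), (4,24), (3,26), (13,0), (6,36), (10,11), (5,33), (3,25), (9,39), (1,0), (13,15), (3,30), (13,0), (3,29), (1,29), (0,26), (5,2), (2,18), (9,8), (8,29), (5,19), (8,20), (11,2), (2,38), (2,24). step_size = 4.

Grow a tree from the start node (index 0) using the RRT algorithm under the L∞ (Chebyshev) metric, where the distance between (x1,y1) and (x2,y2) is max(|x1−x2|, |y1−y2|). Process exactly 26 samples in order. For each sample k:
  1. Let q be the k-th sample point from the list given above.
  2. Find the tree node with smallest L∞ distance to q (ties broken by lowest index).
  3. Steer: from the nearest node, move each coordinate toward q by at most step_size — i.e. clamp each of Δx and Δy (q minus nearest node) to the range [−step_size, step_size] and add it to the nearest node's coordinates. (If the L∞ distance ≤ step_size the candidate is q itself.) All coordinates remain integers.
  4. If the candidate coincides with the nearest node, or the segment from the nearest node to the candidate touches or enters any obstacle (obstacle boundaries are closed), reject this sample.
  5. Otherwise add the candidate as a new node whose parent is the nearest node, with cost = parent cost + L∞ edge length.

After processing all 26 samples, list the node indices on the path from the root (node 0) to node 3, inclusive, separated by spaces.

1. q=(3,1) nearest=0 d=3 new=(3,1) → add node 1 parent=0 cost=3
2. q=(13,33) nearest=0 d=31 new=(4,6) → blocked by [3,6]×[4,6], reject
3. q=(4,24) nearest=0 d=22 new=(4,6) → blocked by [3,6]×[4,6], reject
4. q=(3,26) nearest=0 d=24 new=(3,6) → blocked by [3,6]×[4,6], reject
5. q=(13,0) nearest=1 d=10 new=(7,0) → add node 2 parent=1 cost=7
6. q=(6,36) nearest=0 d=34 new=(4,6) → blocked by [3,6]×[4,6], reject
7. q=(10,11) nearest=0 d=10 new=(4,6) → blocked by [3,6]×[4,6], reject
8. q=(5,33) nearest=0 d=31 new=(4,6) → blocked by [3,6]×[4,6], reject
9. q=(3,25) nearest=0 d=23 new=(3,6) → blocked by [3,6]×[4,6], reject
10. q=(9,39) nearest=0 d=37 new=(4,6) → blocked by [3,6]×[4,6], reject
11. q=(1,0) nearest=0 d=2 new=(1,0) → add node 3 parent=0 cost=2
12. q=(13,15) nearest=0 d=13 new=(4,6) → blocked by [3,6]×[4,6], reject
13. q=(3,30) nearest=0 d=28 new=(3,6) → blocked by [3,6]×[4,6], reject
14. q=(13,0) nearest=2 d=6 new=(11,0) → blocked by [10,12]×[0,7], reject
15. q=(3,29) nearest=0 d=27 new=(3,6) → blocked by [3,6]×[4,6], reject
16. q=(1,29) nearest=0 d=27 new=(1,6) → add node 4 parent=0 cost=4
17. q=(0,26) nearest=4 d=20 new=(0,10) → add node 5 parent=4 cost=8
18. q=(5,2) nearest=1 d=2 new=(5,2) → add node 6 parent=1 cost=5
19. q=(2,18) nearest=5 d=8 new=(2,14) → blocked by [1,3]×[9,15], reject
20. q=(9,8) nearest=6 d=6 new=(9,6) → add node 7 parent=6 cost=9
21. q=(8,29) nearest=5 d=19 new=(4,14) → blocked by [1,3]×[9,15], reject
22. q=(5,19) nearest=5 d=9 new=(4,14) → blocked by [1,3]×[9,15], reject
23. q=(8,20) nearest=5 d=10 new=(4,14) → blocked by [1,3]×[9,15], reject
24. q=(11,2) nearest=2 d=4 new=(11,2) → blocked by [10,12]×[0,7], reject
25. q=(2,38) nearest=5 d=28 new=(2,14) → blocked by [1,3]×[9,15], reject
26. q=(2,24) nearest=5 d=14 new=(2,14) → blocked by [1,3]×[9,15], reject

Path: 0 3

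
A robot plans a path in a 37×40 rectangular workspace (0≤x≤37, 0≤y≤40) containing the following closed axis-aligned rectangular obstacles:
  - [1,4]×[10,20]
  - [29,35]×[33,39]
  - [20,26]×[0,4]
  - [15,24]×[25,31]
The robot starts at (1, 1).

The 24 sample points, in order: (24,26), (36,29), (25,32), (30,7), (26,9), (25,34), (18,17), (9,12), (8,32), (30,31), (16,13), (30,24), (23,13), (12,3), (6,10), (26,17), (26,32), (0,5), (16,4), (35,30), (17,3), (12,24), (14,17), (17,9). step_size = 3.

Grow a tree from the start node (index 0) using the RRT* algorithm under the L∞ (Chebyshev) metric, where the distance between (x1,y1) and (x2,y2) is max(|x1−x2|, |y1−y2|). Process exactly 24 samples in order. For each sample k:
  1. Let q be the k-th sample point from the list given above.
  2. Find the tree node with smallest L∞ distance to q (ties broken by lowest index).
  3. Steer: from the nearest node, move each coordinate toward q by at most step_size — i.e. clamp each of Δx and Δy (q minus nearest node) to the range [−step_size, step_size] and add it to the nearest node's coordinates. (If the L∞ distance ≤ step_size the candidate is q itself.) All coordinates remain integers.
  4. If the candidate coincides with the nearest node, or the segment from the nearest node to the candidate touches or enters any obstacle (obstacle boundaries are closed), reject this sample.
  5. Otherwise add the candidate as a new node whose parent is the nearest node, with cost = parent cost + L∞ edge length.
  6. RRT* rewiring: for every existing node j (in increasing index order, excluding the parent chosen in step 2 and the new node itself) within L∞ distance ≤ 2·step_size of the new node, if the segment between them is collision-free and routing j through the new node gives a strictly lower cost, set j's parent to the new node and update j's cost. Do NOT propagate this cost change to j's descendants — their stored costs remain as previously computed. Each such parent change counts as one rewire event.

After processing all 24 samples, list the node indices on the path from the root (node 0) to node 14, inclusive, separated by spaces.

Path: 0 1 2 3 4 14

1. q=(24,26) nearest=0 d=25 new=(4,4) → add node 1 parent=0 cost=3
2. q=(36,29) nearest=1 d=32 new=(7,7) → add node 2 parent=1 cost=6
3. q=(25,32) nearest=2 d=25 new=(10,10) → add node 3 parent=2 cost=9
4. q=(30,7) nearest=3 d=20 new=(13,7) → add node 4 parent=3 cost=12
5. q=(26,9) nearest=4 d=13 new=(16,9) → add node 5 parent=4 cost=15
6. q=(25,34) nearest=3 d=24 new=(13,13) → add node 6 parent=3 cost=12
7. q=(18,17) nearest=6 d=5 new=(16,16) → add node 7 parent=6 cost=15
8. q=(9,12) nearest=3 d=2 new=(9,12) → add node 8 parent=3 cost=11
9. q=(8,32) nearest=7 d=16 new=(13,19) → add node 9 parent=7 cost=18
10. q=(30,31) nearest=7 d=15 new=(19,19) → add node 10 parent=7 cost=18
11. q=(16,13) nearest=6 d=3 new=(16,13) → add node 11 parent=6 cost=15
12. q=(30,24) nearest=10 d=11 new=(22,22) → add node 12 parent=10 cost=21
13. q=(23,13) nearest=10 d=6 new=(22,16) → add node 13 parent=10 cost=21
14. q=(12,3) nearest=4 d=4 new=(12,4) → add node 14 parent=4 cost=15
15. q=(6,10) nearest=2 d=3 new=(6,10) → add node 15 parent=2 cost=9
16. q=(26,17) nearest=13 d=4 new=(25,17) → add node 16 parent=13 cost=24
17. q=(26,32) nearest=12 d=10 new=(25,25) → add node 17 parent=12 cost=24
18. q=(0,5) nearest=0 d=4 new=(0,4) → add node 18 parent=0 cost=3
19. q=(16,4) nearest=4 d=3 new=(16,4) → add node 19 parent=4 cost=15
20. q=(35,30) nearest=17 d=10 new=(28,28) → add node 20 parent=17 cost=27
21. q=(17,3) nearest=19 d=1 new=(17,3) → add node 21 parent=19 cost=16
22. q=(12,24) nearest=9 d=5 new=(12,22) → add node 22 parent=9 cost=21
23. q=(14,17) nearest=7 d=2 new=(14,17) → add node 23 parent=7 cost=17
24. q=(17,9) nearest=5 d=1 new=(17,9) → add node 24 parent=5 cost=16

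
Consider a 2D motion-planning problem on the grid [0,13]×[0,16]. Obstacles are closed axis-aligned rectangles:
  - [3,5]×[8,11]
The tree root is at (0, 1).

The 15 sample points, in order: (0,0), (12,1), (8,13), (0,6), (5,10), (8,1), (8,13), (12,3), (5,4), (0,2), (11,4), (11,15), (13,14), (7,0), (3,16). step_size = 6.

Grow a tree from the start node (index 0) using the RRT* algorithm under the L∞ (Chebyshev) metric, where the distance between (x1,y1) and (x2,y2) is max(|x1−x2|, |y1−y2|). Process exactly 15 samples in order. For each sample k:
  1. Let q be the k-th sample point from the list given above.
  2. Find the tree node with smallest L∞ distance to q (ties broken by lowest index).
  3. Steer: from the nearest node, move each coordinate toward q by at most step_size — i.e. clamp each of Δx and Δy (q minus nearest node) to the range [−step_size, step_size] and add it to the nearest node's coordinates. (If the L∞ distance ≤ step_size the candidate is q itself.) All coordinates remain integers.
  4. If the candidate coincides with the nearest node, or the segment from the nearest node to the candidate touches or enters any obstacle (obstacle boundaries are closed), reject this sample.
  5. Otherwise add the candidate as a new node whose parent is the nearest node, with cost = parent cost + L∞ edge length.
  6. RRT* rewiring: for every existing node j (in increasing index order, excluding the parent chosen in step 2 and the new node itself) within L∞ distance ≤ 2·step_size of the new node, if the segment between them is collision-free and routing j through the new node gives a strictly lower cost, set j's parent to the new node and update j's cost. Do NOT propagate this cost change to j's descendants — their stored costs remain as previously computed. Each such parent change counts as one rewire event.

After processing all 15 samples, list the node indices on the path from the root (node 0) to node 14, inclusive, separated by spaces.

1. q=(0,0) nearest=0 d=1 new=(0,0) → add node 1 parent=0 cost=1
2. q=(12,1) nearest=0 d=12 new=(6,1) → add node 2 parent=0 cost=6
3. q=(8,13) nearest=0 d=12 new=(6,7) → add node 3 parent=0 cost=6
4. q=(0,6) nearest=0 d=5 new=(0,6) → add node 4 parent=0 cost=5
5. q=(5,10) nearest=3 d=3 new=(5,10) → blocked by [3,5]×[8,11], reject
6. q=(8,1) nearest=2 d=2 new=(8,1) → add node 5 parent=2 cost=8
7. q=(8,13) nearest=3 d=6 new=(8,13) → add node 6 parent=3 cost=12
8. q=(12,3) nearest=5 d=4 new=(12,3) → add node 7 parent=5 cost=12
9. q=(5,4) nearest=2 d=3 new=(5,4) → add node 8 parent=2 cost=9
10. q=(0,2) nearest=0 d=1 new=(0,2) → add node 9 parent=0 cost=1; rewire 8→9 (6<9)
11. q=(11,4) nearest=7 d=1 new=(11,4) → add node 10 parent=7 cost=13
12. q=(11,15) nearest=6 d=3 new=(11,15) → add node 11 parent=6 cost=15
13. q=(13,14) nearest=11 d=2 new=(13,14) → add node 12 parent=11 cost=17
14. q=(7,0) nearest=2 d=1 new=(7,0) → add node 13 parent=2 cost=7; rewire 10→13 (11<13)
15. q=(3,16) nearest=6 d=5 new=(3,16) → add node 14 parent=6 cost=17

Path: 0 3 6 14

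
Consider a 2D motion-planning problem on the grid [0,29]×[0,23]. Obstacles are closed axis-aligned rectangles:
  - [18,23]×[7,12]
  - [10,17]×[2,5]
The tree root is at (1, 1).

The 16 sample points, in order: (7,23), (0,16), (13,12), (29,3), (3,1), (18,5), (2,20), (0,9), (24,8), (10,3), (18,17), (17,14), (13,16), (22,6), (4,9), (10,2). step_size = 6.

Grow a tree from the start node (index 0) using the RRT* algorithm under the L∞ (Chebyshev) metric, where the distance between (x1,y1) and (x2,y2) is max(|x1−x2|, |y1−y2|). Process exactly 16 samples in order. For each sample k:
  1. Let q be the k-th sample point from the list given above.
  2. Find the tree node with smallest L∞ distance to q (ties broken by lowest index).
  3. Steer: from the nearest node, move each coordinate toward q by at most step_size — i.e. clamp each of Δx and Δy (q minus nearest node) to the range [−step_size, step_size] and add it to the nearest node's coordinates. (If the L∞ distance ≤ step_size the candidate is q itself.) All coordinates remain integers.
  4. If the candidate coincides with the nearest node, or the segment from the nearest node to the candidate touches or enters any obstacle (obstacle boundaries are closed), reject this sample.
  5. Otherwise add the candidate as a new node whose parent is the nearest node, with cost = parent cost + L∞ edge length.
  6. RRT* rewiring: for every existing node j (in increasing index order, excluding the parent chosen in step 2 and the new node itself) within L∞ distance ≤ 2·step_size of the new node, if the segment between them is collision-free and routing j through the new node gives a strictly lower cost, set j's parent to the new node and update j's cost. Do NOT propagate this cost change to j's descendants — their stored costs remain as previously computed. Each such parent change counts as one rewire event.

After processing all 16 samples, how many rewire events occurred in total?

Rewire events: 1

1. q=(7,23) nearest=0 d=22 new=(7,7) → add node 1 parent=0 cost=6
2. q=(0,16) nearest=1 d=9 new=(1,13) → add node 2 parent=1 cost=12
3. q=(13,12) nearest=1 d=6 new=(13,12) → add node 3 parent=1 cost=12
4. q=(29,3) nearest=3 d=16 new=(19,6) → blocked by [18,23]×[7,12], reject
5. q=(3,1) nearest=0 d=2 new=(3,1) → add node 4 parent=0 cost=2
6. q=(18,5) nearest=3 d=7 new=(18,6) → add node 5 parent=3 cost=18
7. q=(2,20) nearest=2 d=7 new=(2,19) → add node 6 parent=2 cost=18
8. q=(0,9) nearest=2 d=4 new=(0,9) → add node 7 parent=2 cost=16
9. q=(24,8) nearest=5 d=6 new=(24,8) → blocked by [18,23]×[7,12], reject
10. q=(10,3) nearest=1 d=4 new=(10,3) → blocked by [10,17]×[2,5], reject
11. q=(18,17) nearest=3 d=5 new=(18,17) → add node 8 parent=3 cost=17
12. q=(17,14) nearest=8 d=3 new=(17,14) → add node 9 parent=8 cost=20
13. q=(13,16) nearest=3 d=4 new=(13,16) → add node 10 parent=3 cost=16
14. q=(22,6) nearest=5 d=4 new=(22,6) → add node 11 parent=5 cost=22
15. q=(4,9) nearest=1 d=3 new=(4,9) → add node 12 parent=1 cost=9; rewire 7→12 (13<16)
16. q=(10,2) nearest=1 d=5 new=(10,2) → blocked by [10,17]×[2,5], reject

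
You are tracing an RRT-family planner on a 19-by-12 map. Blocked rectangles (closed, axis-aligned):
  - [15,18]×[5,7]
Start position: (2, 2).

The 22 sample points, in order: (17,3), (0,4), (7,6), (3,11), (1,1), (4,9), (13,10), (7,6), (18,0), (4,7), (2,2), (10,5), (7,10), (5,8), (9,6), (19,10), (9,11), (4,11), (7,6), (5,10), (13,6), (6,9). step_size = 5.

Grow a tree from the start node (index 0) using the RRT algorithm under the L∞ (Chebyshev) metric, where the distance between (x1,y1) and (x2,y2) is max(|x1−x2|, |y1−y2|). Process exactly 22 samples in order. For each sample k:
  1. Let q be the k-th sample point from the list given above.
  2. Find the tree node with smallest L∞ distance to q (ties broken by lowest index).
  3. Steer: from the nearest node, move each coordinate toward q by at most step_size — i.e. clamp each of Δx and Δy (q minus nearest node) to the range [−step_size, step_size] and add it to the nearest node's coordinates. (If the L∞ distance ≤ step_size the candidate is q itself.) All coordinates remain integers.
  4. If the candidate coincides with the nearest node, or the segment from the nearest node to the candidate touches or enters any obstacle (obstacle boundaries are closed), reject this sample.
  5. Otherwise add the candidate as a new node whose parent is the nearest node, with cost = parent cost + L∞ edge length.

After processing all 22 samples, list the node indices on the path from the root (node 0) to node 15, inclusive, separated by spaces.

1. q=(17,3) nearest=0 d=15 new=(7,3) → add node 1 parent=0 cost=5
2. q=(0,4) nearest=0 d=2 new=(0,4) → add node 2 parent=0 cost=2
3. q=(7,6) nearest=1 d=3 new=(7,6) → add node 3 parent=1 cost=8
4. q=(3,11) nearest=3 d=5 new=(3,11) → add node 4 parent=3 cost=13
5. q=(1,1) nearest=0 d=1 new=(1,1) → add node 5 parent=0 cost=1
6. q=(4,9) nearest=4 d=2 new=(4,9) → add node 6 parent=4 cost=15
7. q=(13,10) nearest=3 d=6 new=(12,10) → add node 7 parent=3 cost=13
8. q=(7,6) nearest=3 d=0 → coincident, reject
9. q=(18,0) nearest=7 d=10 new=(17,5) → blocked by [15,18]×[5,7], reject
10. q=(4,7) nearest=6 d=2 new=(4,7) → add node 8 parent=6 cost=17
11. q=(2,2) nearest=0 d=0 → coincident, reject
12. q=(10,5) nearest=1 d=3 new=(10,5) → add node 9 parent=1 cost=8
13. q=(7,10) nearest=6 d=3 new=(7,10) → add node 10 parent=6 cost=18
14. q=(5,8) nearest=6 d=1 new=(5,8) → add node 11 parent=6 cost=16
15. q=(9,6) nearest=9 d=1 new=(9,6) → add node 12 parent=9 cost=9
16. q=(19,10) nearest=7 d=7 new=(17,10) → add node 13 parent=7 cost=18
17. q=(9,11) nearest=10 d=2 new=(9,11) → add node 14 parent=10 cost=20
18. q=(4,11) nearest=4 d=1 new=(4,11) → add node 15 parent=4 cost=14
19. q=(7,6) nearest=3 d=0 → coincident, reject
20. q=(5,10) nearest=6 d=1 new=(5,10) → add node 16 parent=6 cost=16
21. q=(13,6) nearest=9 d=3 new=(13,6) → add node 17 parent=9 cost=11
22. q=(6,9) nearest=10 d=1 new=(6,9) → add node 18 parent=10 cost=19

Path: 0 1 3 4 15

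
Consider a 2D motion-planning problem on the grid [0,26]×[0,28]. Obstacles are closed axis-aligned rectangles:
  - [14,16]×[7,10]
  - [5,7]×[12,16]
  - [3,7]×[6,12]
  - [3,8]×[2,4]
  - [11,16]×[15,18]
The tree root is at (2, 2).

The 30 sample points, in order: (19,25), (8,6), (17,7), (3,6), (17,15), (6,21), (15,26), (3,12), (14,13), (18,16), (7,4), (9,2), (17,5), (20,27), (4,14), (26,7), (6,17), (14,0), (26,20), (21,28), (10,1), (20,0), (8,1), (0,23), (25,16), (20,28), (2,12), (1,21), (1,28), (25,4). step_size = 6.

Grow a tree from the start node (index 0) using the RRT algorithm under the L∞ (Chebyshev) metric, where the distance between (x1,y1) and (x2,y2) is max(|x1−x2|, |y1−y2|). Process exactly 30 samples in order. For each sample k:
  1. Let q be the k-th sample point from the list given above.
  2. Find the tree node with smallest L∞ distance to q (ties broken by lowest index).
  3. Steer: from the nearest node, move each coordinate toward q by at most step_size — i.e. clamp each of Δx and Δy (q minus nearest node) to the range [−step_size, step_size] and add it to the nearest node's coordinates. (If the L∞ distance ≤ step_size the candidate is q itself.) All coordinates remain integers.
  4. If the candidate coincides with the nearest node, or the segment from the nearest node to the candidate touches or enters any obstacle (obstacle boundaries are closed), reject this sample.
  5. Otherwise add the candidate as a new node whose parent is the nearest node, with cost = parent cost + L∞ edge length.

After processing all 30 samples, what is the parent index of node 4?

Parent of node 4: 2

1. q=(19,25) nearest=0 d=23 new=(8,8) → blocked by [3,7]×[6,12], reject
2. q=(8,6) nearest=0 d=6 new=(8,6) → blocked by [3,8]×[2,4], reject
3. q=(17,7) nearest=0 d=15 new=(8,7) → blocked by [3,7]×[6,12], reject
4. q=(3,6) nearest=0 d=4 new=(3,6) → blocked by [3,7]×[6,12], reject
5. q=(17,15) nearest=0 d=15 new=(8,8) → blocked by [3,7]×[6,12], reject
6. q=(6,21) nearest=0 d=19 new=(6,8) → blocked by [3,7]×[6,12], reject
7. q=(15,26) nearest=0 d=24 new=(8,8) → blocked by [3,7]×[6,12], reject
8. q=(3,12) nearest=0 d=10 new=(3,8) → blocked by [3,7]×[6,12], reject
9. q=(14,13) nearest=0 d=12 new=(8,8) → blocked by [3,7]×[6,12], reject
10. q=(18,16) nearest=0 d=16 new=(8,8) → blocked by [3,7]×[6,12], reject
11. q=(7,4) nearest=0 d=5 new=(7,4) → blocked by [3,8]×[2,4], reject
12. q=(9,2) nearest=0 d=7 new=(8,2) → blocked by [3,8]×[2,4], reject
13. q=(17,5) nearest=0 d=15 new=(8,5) → blocked by [3,8]×[2,4], reject
14. q=(20,27) nearest=0 d=25 new=(8,8) → blocked by [3,7]×[6,12], reject
15. q=(4,14) nearest=0 d=12 new=(4,8) → blocked by [3,7]×[6,12], reject
16. q=(26,7) nearest=0 d=24 new=(8,7) → blocked by [3,7]×[6,12], reject
17. q=(6,17) nearest=0 d=15 new=(6,8) → blocked by [3,7]×[6,12], reject
18. q=(14,0) nearest=0 d=12 new=(8,0) → add node 1 parent=0 cost=6
19. q=(26,20) nearest=1 d=20 new=(14,6) → add node 2 parent=1 cost=12
20. q=(21,28) nearest=2 d=22 new=(20,12) → blocked by [14,16]×[7,10], reject
21. q=(10,1) nearest=1 d=2 new=(10,1) → add node 3 parent=1 cost=8
22. q=(20,0) nearest=2 d=6 new=(20,0) → add node 4 parent=2 cost=18
23. q=(8,1) nearest=1 d=1 new=(8,1) → add node 5 parent=1 cost=7
24. q=(0,23) nearest=2 d=17 new=(8,12) → add node 6 parent=2 cost=18
25. q=(25,16) nearest=2 d=11 new=(20,12) → blocked by [14,16]×[7,10], reject
26. q=(20,28) nearest=6 d=16 new=(14,18) → blocked by [11,16]×[15,18], reject
27. q=(2,12) nearest=6 d=6 new=(2,12) → blocked by [5,7]×[12,16], reject
28. q=(1,21) nearest=6 d=9 new=(2,18) → blocked by [5,7]×[12,16], reject
29. q=(1,28) nearest=6 d=16 new=(2,18) → blocked by [5,7]×[12,16], reject
30. q=(25,4) nearest=4 d=5 new=(25,4) → add node 7 parent=4 cost=23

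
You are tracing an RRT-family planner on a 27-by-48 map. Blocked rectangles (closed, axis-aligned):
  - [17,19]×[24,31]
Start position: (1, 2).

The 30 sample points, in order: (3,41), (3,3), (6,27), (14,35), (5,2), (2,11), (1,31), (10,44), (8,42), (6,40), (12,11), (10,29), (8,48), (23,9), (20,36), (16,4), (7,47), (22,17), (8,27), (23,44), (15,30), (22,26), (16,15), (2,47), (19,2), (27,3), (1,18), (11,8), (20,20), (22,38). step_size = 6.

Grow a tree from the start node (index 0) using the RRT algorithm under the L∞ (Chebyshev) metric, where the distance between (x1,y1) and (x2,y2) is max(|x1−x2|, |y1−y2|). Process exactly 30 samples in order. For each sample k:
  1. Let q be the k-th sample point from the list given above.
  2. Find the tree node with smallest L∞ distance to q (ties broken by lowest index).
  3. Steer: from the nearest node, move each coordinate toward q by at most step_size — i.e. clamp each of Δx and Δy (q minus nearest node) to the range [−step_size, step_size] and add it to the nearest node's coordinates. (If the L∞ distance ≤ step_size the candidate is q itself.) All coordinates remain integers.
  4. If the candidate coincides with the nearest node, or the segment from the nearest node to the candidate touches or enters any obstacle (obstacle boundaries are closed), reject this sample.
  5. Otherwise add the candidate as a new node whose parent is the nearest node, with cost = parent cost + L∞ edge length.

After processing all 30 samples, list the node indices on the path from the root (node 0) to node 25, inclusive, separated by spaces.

Path: 0 1 3 11 16 24 25

1. q=(3,41) nearest=0 d=39 new=(3,8) → add node 1 parent=0 cost=6
2. q=(3,3) nearest=0 d=2 new=(3,3) → add node 2 parent=0 cost=2
3. q=(6,27) nearest=1 d=19 new=(6,14) → add node 3 parent=1 cost=12
4. q=(14,35) nearest=3 d=21 new=(12,20) → add node 4 parent=3 cost=18
5. q=(5,2) nearest=2 d=2 new=(5,2) → add node 5 parent=2 cost=4
6. q=(2,11) nearest=1 d=3 new=(2,11) → add node 6 parent=1 cost=9
7. q=(1,31) nearest=4 d=11 new=(6,26) → add node 7 parent=4 cost=24
8. q=(10,44) nearest=7 d=18 new=(10,32) → add node 8 parent=7 cost=30
9. q=(8,42) nearest=8 d=10 new=(8,38) → add node 9 parent=8 cost=36
10. q=(6,40) nearest=9 d=2 new=(6,40) → add node 10 parent=9 cost=38
11. q=(12,11) nearest=3 d=6 new=(12,11) → add node 11 parent=3 cost=18
12. q=(10,29) nearest=8 d=3 new=(10,29) → add node 12 parent=8 cost=33
13. q=(8,48) nearest=10 d=8 new=(8,46) → add node 13 parent=10 cost=44
14. q=(23,9) nearest=4 d=11 new=(18,14) → add node 14 parent=4 cost=24
15. q=(20,36) nearest=8 d=10 new=(16,36) → add node 15 parent=8 cost=36
16. q=(16,4) nearest=11 d=7 new=(16,5) → add node 16 parent=11 cost=24
17. q=(7,47) nearest=13 d=1 new=(7,47) → add node 17 parent=13 cost=45
18. q=(22,17) nearest=14 d=4 new=(22,17) → add node 18 parent=14 cost=28
19. q=(8,27) nearest=7 d=2 new=(8,27) → add node 19 parent=7 cost=26
20. q=(23,44) nearest=15 d=8 new=(22,42) → add node 20 parent=15 cost=42
21. q=(15,30) nearest=8 d=5 new=(15,30) → add node 21 parent=8 cost=35
22. q=(22,26) nearest=21 d=7 new=(21,26) → blocked by [17,19]×[24,31], reject
23. q=(16,15) nearest=14 d=2 new=(16,15) → add node 22 parent=14 cost=26
24. q=(2,47) nearest=17 d=5 new=(2,47) → add node 23 parent=17 cost=50
25. q=(19,2) nearest=16 d=3 new=(19,2) → add node 24 parent=16 cost=27
26. q=(27,3) nearest=24 d=8 new=(25,3) → add node 25 parent=24 cost=33
27. q=(1,18) nearest=3 d=5 new=(1,18) → add node 26 parent=3 cost=17
28. q=(11,8) nearest=11 d=3 new=(11,8) → add node 27 parent=11 cost=21
29. q=(20,20) nearest=18 d=3 new=(20,20) → add node 28 parent=18 cost=31
30. q=(22,38) nearest=20 d=4 new=(22,38) → add node 29 parent=20 cost=46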